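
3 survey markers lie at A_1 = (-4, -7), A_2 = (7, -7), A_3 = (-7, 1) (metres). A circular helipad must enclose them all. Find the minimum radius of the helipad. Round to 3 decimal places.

Side lengths²: A_1A_2² = 121, A_1A_3² = 73, A_2A_3² = 260.
Since A_2A_3² = 260 ≥ 121 + 73 = 194, the angle opposite A_2A_3 is not acute, so the smallest enclosing circle has A_2A_3 as diameter.
Centre = midpoint of A_2A_3 = (0, -3), r² = 260/4 = 65.
r = √65 ≈ 8.062.

8.062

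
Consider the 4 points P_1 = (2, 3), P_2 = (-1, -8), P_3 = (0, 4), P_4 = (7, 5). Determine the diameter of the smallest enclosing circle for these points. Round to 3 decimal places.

The minimum enclosing circle of a finite set is fixed by two of the points (as a diameter) or three (as a circumcircle).
The farthest pair is P_2–P_4 with squared distance 233. The circle on this segment as diameter has centre (3, -1.5) and r² = 233/4 = 58.25.
Check P_1: distance² to centre = 21.25 ≤ 58.25, so it lies inside.
All remaining points lie in this disk, and no smaller disk contains both endpoints, so this is the minimum enclosing circle.
Diameter = 2r = 2√(58.25) ≈ 15.264.

15.264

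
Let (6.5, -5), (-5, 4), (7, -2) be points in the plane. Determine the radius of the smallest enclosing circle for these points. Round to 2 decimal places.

Call the three points A, B, C in the order given.
Side lengths²: AB² = 213.25, AC² = 9.25, BC² = 180.
Since AB² = 213.25 ≥ 180 + 9.25 = 189.25, the angle opposite AB is not acute, so the smallest enclosing circle has AB as diameter.
Centre = midpoint of AB = (0.75, -0.5), r² = 213.25/4 = 53.3125.
r = √(53.3125) ≈ 7.30.

7.30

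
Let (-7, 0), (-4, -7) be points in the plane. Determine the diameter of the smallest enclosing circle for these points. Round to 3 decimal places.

7.616

The smallest circle enclosing two points has them as diameter endpoints.
Centre = midpoint = (-5.5, -3.5); r² = |(-7, 0)−(-4, -7)|²/4 = 58/4 = 14.5.
Diameter = 2r = 2√(14.5) ≈ 7.616.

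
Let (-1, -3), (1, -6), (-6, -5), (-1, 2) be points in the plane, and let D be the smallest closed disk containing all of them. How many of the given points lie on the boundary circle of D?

The minimum enclosing circle of a finite set is fixed by two of the points (as a diameter) or three (as a circumcircle).
The minimum enclosing circle is determined by three boundary points: (1, -6), (-6, -5), (-1, 2).
Their circumcentre is (-56/27, -68/27) with r² = 15725/729.
The farthest remaining point (-1, -3) is at distance² 1010/729 ≤ 15725/729.
The points at distance exactly r from the centre are (1, -6), (-6, -5), (-1, 2) — 3 points.

3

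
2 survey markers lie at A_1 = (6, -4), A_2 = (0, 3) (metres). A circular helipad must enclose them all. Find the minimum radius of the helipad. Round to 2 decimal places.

The smallest circle enclosing two points has them as diameter endpoints.
Centre = midpoint = (3, -0.5); r² = |A_1A_2|²/4 = 85/4 = 21.25.
r = √(21.25) ≈ 4.61.

4.61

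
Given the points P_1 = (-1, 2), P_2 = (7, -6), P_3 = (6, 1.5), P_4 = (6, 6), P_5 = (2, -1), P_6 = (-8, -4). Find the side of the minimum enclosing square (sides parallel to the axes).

15

The bounding box has width 15 and height 12.
An axis-aligned square enclosing the set must have side ≥ max(width, height).
So the minimum side is max(15, 12) = 15.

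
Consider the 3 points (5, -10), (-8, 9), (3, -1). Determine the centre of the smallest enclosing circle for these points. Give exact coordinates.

Call the three points A, B, C in the order given.
Side lengths²: AB² = 530, AC² = 85, BC² = 221.
Since AB² = 530 ≥ 221 + 85 = 306, the angle opposite AB is not acute, so the smallest enclosing circle has AB as diameter.
Centre = midpoint of AB = (-1.5, -0.5), r² = 530/4 = 132.5.
Centre = (-1.5, -0.5).

(-1.5, -0.5)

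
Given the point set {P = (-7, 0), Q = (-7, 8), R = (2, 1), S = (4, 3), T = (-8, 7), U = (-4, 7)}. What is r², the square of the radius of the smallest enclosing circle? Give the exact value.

40.625

The minimum enclosing circle of a finite set is fixed by two of the points (as a diameter) or three (as a circumcircle).
The minimum enclosing circle is determined by three boundary points: P, S, T.
Their circumcentre is (-2.25, 4.25) with r² = 40.625.
The farthest remaining point Q is at distance² 36.625 ≤ 40.625.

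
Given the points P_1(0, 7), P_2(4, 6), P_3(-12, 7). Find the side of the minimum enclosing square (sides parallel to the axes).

The bounding box has width 16 and height 1.
An axis-aligned square enclosing the set must have side ≥ max(width, height).
So the minimum side is max(16, 1) = 16.

16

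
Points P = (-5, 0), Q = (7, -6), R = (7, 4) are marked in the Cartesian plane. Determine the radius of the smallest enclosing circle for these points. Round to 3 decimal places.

Side lengths²: PQ² = 180, PR² = 160, QR² = 100.
Since PQ² = 180 < 160 + 100 = 260, the triangle is acute, so the smallest enclosing circle is the circumcircle.
Circumcentre = (2, -1), r² = 50.
r = √50 ≈ 7.071.

7.071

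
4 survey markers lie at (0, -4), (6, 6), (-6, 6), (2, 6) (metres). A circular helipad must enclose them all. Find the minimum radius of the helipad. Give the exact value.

6.8

The minimum enclosing circle is determined by three boundary points: (0, -4), (6, 6), (-6, 6).
Their circumcentre is (0, 2.8) with r² = 46.24.
The farthest remaining point (2, 6) is at distance² 14.24 ≤ 46.24.
r = √(46.24) = 6.8.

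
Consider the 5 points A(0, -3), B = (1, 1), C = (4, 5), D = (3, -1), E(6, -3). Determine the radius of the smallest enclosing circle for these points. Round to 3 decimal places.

The minimum enclosing circle of a finite set is fixed by two of the points (as a diameter) or three (as a circumcircle).
The minimum enclosing circle is determined by three boundary points: A, C, E.
Their circumcentre is (3, 0.5) with r² = 21.25.
The farthest remaining point B is at distance² 4.25 ≤ 21.25.
r = √(21.25) ≈ 4.610.

4.610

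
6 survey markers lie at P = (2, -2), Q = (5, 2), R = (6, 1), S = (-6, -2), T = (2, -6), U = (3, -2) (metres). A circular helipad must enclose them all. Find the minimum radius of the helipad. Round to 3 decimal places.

6.185

A smallest enclosing disk is always determined by at most three of the input points on its boundary.
The farthest pair is R–S with squared distance 153. The circle on this segment as diameter has centre (0, -0.5) and r² = 153/4 = 38.25.
Check P: distance² to centre = 6.25 ≤ 38.25, so it lies inside.
All remaining points lie in this disk, and no smaller disk contains both endpoints, so this is the minimum enclosing circle.
r = √(38.25) ≈ 6.185.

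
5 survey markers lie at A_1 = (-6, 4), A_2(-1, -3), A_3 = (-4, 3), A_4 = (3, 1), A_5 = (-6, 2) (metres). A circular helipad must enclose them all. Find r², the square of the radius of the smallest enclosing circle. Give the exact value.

23.125

By Welzl's lemma the MEC is supported by two points (diametrically opposite) or three points (on a circumcircle).
The minimum enclosing circle is determined by three boundary points: A_1, A_2, A_4.
Their circumcentre is (-1.75, 1.75) with r² = 23.125.
The farthest remaining point A_5 is at distance² 18.125 ≤ 23.125.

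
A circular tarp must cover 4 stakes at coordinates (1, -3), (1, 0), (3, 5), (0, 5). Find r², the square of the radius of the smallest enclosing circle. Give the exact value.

The minimum enclosing circle of a finite set is fixed by two of the points (as a diameter) or three (as a circumcircle).
The minimum enclosing circle is determined by three boundary points: (1, -3), (3, 5), (0, 5).
Their circumcentre is (1.5, 1.125) with r² = 17.265625.
The farthest remaining point (1, 0) is at distance² 1.515625 ≤ 17.265625.

17.265625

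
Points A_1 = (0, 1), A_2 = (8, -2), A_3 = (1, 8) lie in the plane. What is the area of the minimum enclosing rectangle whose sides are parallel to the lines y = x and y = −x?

In coordinates u = x + y, v = x − y the rectangle is axis-aligned; the map (x,y)→(u,v) scales areas by 2.
u-values: 1, 6, 9; range = 9 − 1 = 8.
v-values: -1, 10, -7; range = 10 − (-7) = 17.
Area = (8 × 17) / 2 = 68.

68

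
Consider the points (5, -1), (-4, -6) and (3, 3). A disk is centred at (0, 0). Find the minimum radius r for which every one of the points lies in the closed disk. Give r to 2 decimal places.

7.21

The required radius is the distance from (0, 0) to the farthest point.
Squared distances: 26, 52, 18.
Maximum is 52, attained at (-4, -6).
r = √52 ≈ 7.21.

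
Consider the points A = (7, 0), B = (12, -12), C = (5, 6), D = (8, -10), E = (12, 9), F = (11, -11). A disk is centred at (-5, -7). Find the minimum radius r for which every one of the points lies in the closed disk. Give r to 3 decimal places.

The required radius is the distance from (-5, -7) to the farthest point.
Squared distances: 193, 314, 269, 178, 545, 272.
Maximum is 545, attained at E.
r = √545 ≈ 23.345.

23.345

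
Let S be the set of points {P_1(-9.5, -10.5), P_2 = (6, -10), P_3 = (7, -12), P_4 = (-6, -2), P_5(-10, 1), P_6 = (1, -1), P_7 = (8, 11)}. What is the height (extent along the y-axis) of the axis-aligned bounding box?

23

max y = 11, min y = -12, so height = 23.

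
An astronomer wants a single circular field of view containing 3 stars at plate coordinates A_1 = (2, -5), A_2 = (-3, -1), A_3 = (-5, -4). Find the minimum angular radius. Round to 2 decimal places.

Side lengths²: A_1A_2² = 41, A_1A_3² = 50, A_2A_3² = 13.
Since A_1A_3² = 50 < 41 + 13 = 54, the triangle is acute, so the smallest enclosing circle is the circumcircle.
Circumcentre = (-67/46, -193/46), r² = 13325/1058.
r = √(13325/1058) ≈ 3.55.

3.55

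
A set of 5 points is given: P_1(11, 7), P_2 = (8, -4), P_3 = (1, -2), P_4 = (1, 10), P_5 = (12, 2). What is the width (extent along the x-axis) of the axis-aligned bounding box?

max x = 12, min x = 1, so width = 11.

11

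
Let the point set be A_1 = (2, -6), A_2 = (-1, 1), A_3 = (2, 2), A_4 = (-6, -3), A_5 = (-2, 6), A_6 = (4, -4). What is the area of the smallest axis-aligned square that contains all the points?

The bounding box has width 10 and height 12.
An axis-aligned square enclosing the set must have side ≥ max(width, height).
So the minimum side is max(10, 12) = 12.
Area = 12² = 144.

144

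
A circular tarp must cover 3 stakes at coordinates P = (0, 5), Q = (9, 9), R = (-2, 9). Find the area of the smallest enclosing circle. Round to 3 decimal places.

95.033

Side lengths²: PQ² = 97, PR² = 20, QR² = 121.
Since QR² = 121 ≥ 97 + 20 = 117, the angle opposite QR is not acute, so the smallest enclosing circle has QR as diameter.
Centre = midpoint of QR = (3.5, 9), r² = 121/4 = 30.25.
Area = π·r² = π·30.25 ≈ 95.033.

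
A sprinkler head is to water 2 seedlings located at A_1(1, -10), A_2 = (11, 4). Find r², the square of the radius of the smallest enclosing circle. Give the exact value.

The smallest circle enclosing two points has them as diameter endpoints.
Centre = midpoint = (6, -3); r² = |A_1A_2|²/4 = 296/4 = 74.

74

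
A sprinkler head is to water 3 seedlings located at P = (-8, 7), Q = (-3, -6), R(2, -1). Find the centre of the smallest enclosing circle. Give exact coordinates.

(-43/9, 7/9)

Side lengths²: PQ² = 194, PR² = 164, QR² = 50.
Since PQ² = 194 < 164 + 50 = 214, the triangle is acute, so the smallest enclosing circle is the circumcircle.
Circumcentre = (-43/9, 7/9), r² = 3977/81.
Centre = (-43/9, 7/9).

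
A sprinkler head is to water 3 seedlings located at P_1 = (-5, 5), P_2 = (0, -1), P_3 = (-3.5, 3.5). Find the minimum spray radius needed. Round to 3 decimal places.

Side lengths²: P_1P_2² = 61, P_1P_3² = 4.5, P_2P_3² = 32.5.
Since P_1P_2² = 61 ≥ 32.5 + 4.5 = 37, the angle opposite P_1P_2 is not acute, so the smallest enclosing circle has P_1P_2 as diameter.
Centre = midpoint of P_1P_2 = (-2.5, 2), r² = 61/4 = 15.25.
r = √(15.25) ≈ 3.905.

3.905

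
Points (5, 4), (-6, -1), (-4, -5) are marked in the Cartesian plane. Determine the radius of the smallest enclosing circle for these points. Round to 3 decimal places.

Call the three points A, B, C in the order given.
Side lengths²: AB² = 146, AC² = 162, BC² = 20.
Since AC² = 162 < 146 + 20 = 166, the triangle is acute, so the smallest enclosing circle is the circumcircle.
Circumcentre = (1/3, -1/3), r² = 365/9.
r = √(365/9) ≈ 6.368.

6.368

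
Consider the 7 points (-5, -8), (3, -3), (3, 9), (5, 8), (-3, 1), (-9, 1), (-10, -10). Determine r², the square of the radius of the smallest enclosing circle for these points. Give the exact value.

The minimum enclosing circle of a finite set is fixed by two of the points (as a diameter) or three (as a circumcircle).
The farthest pair is (5, 8)–(-10, -10) with squared distance 549. The circle on this segment as diameter has centre (-2.5, -1) and r² = 549/4 = 137.25.
Check (-5, -8): distance² to centre = 55.25 ≤ 137.25, so it lies inside.
All remaining points lie in this disk, and no smaller disk contains both endpoints, so this is the minimum enclosing circle.

137.25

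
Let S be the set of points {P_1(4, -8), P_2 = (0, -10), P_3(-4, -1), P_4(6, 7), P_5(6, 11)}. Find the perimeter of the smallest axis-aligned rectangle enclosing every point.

Width = max x − min x = 6 − (-4) = 10.
Height = max y − min y = 11 − (-10) = 21.
Perimeter = 2(10 + 21) = 62.

62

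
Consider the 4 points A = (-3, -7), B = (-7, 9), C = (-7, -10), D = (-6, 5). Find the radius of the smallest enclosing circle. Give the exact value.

9.5

The farthest pair is B–C with squared distance 361. The circle on this segment as diameter has centre (-7, -0.5) and r² = 361/4 = 90.25.
Check A: distance² to centre = 58.25 ≤ 90.25, so it lies inside.
All remaining points lie in this disk, and no smaller disk contains both endpoints, so this is the minimum enclosing circle.
r = √(90.25) = 9.5.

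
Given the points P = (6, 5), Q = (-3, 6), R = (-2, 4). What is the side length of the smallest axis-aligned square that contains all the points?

The bounding box has width 9 and height 2.
An axis-aligned square enclosing the set must have side ≥ max(width, height).
So the minimum side is max(9, 2) = 9.

9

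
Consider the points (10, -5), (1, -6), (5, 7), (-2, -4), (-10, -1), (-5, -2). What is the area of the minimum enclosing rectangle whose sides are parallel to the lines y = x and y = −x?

In coordinates u = x + y, v = x − y the rectangle is axis-aligned; the map (x,y)→(u,v) scales areas by 2.
u-values: 5, -5, 12, -6, -11, -7; range = 12 − (-11) = 23.
v-values: 15, 7, -2, 2, -9, -3; range = 15 − (-9) = 24.
Area = (23 × 24) / 2 = 276.

276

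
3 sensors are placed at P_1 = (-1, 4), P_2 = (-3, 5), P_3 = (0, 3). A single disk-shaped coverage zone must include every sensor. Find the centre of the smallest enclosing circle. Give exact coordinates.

Side lengths²: P_1P_2² = 5, P_1P_3² = 2, P_2P_3² = 13.
Since P_2P_3² = 13 ≥ 5 + 2 = 7, the angle opposite P_2P_3 is not acute, so the smallest enclosing circle has P_2P_3 as diameter.
Centre = midpoint of P_2P_3 = (-1.5, 4), r² = 13/4 = 3.25.
Centre = (-1.5, 4).

(-1.5, 4)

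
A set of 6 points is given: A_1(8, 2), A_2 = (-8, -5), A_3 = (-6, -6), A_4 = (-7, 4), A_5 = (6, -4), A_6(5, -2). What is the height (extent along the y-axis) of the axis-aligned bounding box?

max y = 4, min y = -6, so height = 10.

10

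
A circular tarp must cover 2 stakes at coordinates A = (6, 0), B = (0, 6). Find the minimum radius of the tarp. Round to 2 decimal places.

4.24

The smallest circle enclosing two points has them as diameter endpoints.
Centre = midpoint = (3, 3); r² = |AB|²/4 = 72/4 = 18.
r = √18 ≈ 4.24.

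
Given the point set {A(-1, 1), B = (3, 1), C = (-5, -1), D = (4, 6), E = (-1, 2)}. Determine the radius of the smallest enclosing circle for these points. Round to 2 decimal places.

The farthest pair is C–D with squared distance 130. The circle on this segment as diameter has centre (-0.5, 2.5) and r² = 130/4 = 32.5.
Check A: distance² to centre = 2.5 ≤ 32.5, so it lies inside.
All remaining points lie in this disk, and no smaller disk contains both endpoints, so this is the minimum enclosing circle.
r = √(32.5) ≈ 5.70.

5.70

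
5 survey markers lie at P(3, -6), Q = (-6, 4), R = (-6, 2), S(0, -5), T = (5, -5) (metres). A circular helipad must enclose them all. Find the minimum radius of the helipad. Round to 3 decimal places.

A smallest enclosing disk is always determined by at most three of the input points on its boundary.
The farthest pair is Q–T with squared distance 202. The circle on this segment as diameter has centre (-0.5, -0.5) and r² = 202/4 = 50.5.
Check P: distance² to centre = 42.5 ≤ 50.5, so it lies inside.
All remaining points lie in this disk, and no smaller disk contains both endpoints, so this is the minimum enclosing circle.
r = √(50.5) ≈ 7.106.

7.106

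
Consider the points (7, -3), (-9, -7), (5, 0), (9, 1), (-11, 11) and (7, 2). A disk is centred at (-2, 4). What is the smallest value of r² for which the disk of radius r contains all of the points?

The required radius is the distance from (-2, 4) to the farthest point.
Squared distances: 130, 170, 65, 130, 130, 85.
Maximum is 170, attained at (-9, -7).

170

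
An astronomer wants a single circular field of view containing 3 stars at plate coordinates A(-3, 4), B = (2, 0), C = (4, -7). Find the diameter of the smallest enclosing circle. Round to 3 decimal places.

13.038

Side lengths²: AB² = 41, AC² = 170, BC² = 53.
Since AC² = 170 ≥ 53 + 41 = 94, the angle opposite AC is not acute, so the smallest enclosing circle has AC as diameter.
Centre = midpoint of AC = (0.5, -1.5), r² = 170/4 = 42.5.
Diameter = 2r = 2√(42.5) ≈ 13.038.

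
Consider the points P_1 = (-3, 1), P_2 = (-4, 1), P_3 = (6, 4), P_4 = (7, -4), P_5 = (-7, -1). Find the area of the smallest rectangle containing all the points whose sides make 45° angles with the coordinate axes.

In coordinates u = x + y, v = x − y the rectangle is axis-aligned; the map (x,y)→(u,v) scales areas by 2.
u-values: -2, -3, 10, 3, -8; range = 10 − (-8) = 18.
v-values: -4, -5, 2, 11, -6; range = 11 − (-6) = 17.
Area = (18 × 17) / 2 = 153.

153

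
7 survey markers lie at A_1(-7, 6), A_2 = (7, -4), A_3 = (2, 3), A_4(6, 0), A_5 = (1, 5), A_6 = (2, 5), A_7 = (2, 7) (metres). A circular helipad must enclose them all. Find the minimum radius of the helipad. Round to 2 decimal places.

8.60

By Welzl's lemma the MEC is supported by two points (diametrically opposite) or three points (on a circumcircle).
The farthest pair is A_1–A_2 with squared distance 296. The circle on this segment as diameter has centre (0, 1) and r² = 296/4 = 74.
Check A_3: distance² to centre = 8 ≤ 74, so it lies inside.
All remaining points lie in this disk, and no smaller disk contains both endpoints, so this is the minimum enclosing circle.
r = √74 ≈ 8.60.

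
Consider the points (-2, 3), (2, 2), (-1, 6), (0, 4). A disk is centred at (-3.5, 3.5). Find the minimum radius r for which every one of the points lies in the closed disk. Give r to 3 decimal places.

5.701

The required radius is the distance from (-3.5, 3.5) to the farthest point.
Squared distances: 2.5, 32.5, 12.5, 12.5.
Maximum is 32.5, attained at (2, 2).
r = √(32.5) ≈ 5.701.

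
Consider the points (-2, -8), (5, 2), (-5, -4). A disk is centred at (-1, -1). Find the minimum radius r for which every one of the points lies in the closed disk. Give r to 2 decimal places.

7.07

The required radius is the distance from (-1, -1) to the farthest point.
Squared distances: 50, 45, 25.
Maximum is 50, attained at (-2, -8).
r = √50 ≈ 7.07.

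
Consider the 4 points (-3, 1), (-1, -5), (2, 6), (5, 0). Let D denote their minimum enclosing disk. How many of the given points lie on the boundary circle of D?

The minimum enclosing circle of a finite set is fixed by two of the points (as a diameter) or three (as a circumcircle).
The farthest pair is (-1, -5)–(2, 6) with squared distance 130. The circle on this segment as diameter has centre (0.5, 0.5) and r² = 130/4 = 32.5.
Check (-3, 1): distance² to centre = 12.5 ≤ 32.5, so it lies inside.
All remaining points lie in this disk, and no smaller disk contains both endpoints, so this is the minimum enclosing circle.
The points at distance exactly r from the centre are (-1, -5), (2, 6) — 2 points.

2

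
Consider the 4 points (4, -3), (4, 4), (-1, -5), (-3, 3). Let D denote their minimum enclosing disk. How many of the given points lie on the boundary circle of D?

The minimum enclosing circle of a finite set is fixed by two of the points (as a diameter) or three (as a circumcircle).
The minimum enclosing circle is determined by three boundary points: (4, 4), (-1, -5), (-3, 3).
Their circumcentre is (30/29, -7/29) with r² = 22525/841.
The farthest remaining point (4, -3) is at distance² 13796/841 ≤ 22525/841.
The points at distance exactly r from the centre are (4, 4), (-1, -5), (-3, 3) — 3 points.

3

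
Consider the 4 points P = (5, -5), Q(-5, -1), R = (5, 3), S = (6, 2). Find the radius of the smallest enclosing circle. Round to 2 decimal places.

5.87

The minimum enclosing circle is determined by three boundary points: P, Q, S.
Their circumcentre is (32/37, -31/37) with r² = 47125/1369.
The farthest remaining point R is at distance² 43573/1369 ≤ 47125/1369.
r = √(47125/1369) ≈ 5.87.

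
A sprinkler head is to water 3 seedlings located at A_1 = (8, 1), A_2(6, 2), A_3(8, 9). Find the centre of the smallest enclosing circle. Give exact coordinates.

(8, 5)

Side lengths²: A_1A_2² = 5, A_1A_3² = 64, A_2A_3² = 53.
Since A_1A_3² = 64 ≥ 53 + 5 = 58, the angle opposite A_1A_3 is not acute, so the smallest enclosing circle has A_1A_3 as diameter.
Centre = midpoint of A_1A_3 = (8, 5), r² = 64/4 = 16.
Centre = (8, 5).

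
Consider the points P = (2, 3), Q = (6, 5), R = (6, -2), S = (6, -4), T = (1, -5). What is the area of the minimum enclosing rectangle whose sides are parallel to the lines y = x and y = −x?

In coordinates u = x + y, v = x − y the rectangle is axis-aligned; the map (x,y)→(u,v) scales areas by 2.
u-values: 5, 11, 4, 2, -4; range = 11 − (-4) = 15.
v-values: -1, 1, 8, 10, 6; range = 10 − (-1) = 11.
Area = (15 × 11) / 2 = 82.5.

82.5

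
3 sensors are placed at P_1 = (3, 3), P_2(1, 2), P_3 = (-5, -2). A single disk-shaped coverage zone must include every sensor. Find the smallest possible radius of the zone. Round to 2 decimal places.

4.72

Side lengths²: P_1P_2² = 5, P_1P_3² = 89, P_2P_3² = 52.
Since P_1P_3² = 89 ≥ 52 + 5 = 57, the angle opposite P_1P_3 is not acute, so the smallest enclosing circle has P_1P_3 as diameter.
Centre = midpoint of P_1P_3 = (-1, 0.5), r² = 89/4 = 22.25.
r = √(22.25) ≈ 4.72.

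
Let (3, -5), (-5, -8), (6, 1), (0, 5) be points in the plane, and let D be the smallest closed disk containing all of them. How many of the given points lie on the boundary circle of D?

3

The minimum enclosing circle of a finite set is fixed by two of the points (as a diameter) or three (as a circumcircle).
The minimum enclosing circle is determined by three boundary points: (-5, -8), (6, 1), (0, 5).
Their circumcentre is (-25/49, -111/49) with r² = 127361/2401.
The farthest remaining point (3, -5) is at distance² 47540/2401 ≤ 127361/2401.
The points at distance exactly r from the centre are (-5, -8), (6, 1), (0, 5) — 3 points.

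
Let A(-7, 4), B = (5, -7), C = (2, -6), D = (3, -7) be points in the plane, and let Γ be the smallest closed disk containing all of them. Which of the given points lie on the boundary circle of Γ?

A, B

The farthest pair is A–B with squared distance 265. The circle on this segment as diameter has centre (-1, -1.5) and r² = 265/4 = 66.25.
Check C: distance² to centre = 29.25 ≤ 66.25, so it lies inside.
All remaining points lie in this disk, and no smaller disk contains both endpoints, so this is the minimum enclosing circle.
The points at distance exactly r from the centre are A, B — 2 points.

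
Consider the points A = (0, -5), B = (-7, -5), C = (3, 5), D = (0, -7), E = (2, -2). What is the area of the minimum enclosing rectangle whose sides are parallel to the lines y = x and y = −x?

90

In coordinates u = x + y, v = x − y the rectangle is axis-aligned; the map (x,y)→(u,v) scales areas by 2.
u-values: -5, -12, 8, -7, 0; range = 8 − (-12) = 20.
v-values: 5, -2, -2, 7, 4; range = 7 − (-2) = 9.
Area = (20 × 9) / 2 = 90.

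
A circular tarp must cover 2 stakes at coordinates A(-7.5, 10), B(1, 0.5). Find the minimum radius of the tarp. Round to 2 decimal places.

6.37

The smallest circle enclosing two points has them as diameter endpoints.
Centre = midpoint = (-3.25, 5.25); r² = |AB|²/4 = 162.5/4 = 40.625.
r = √(40.625) ≈ 6.37.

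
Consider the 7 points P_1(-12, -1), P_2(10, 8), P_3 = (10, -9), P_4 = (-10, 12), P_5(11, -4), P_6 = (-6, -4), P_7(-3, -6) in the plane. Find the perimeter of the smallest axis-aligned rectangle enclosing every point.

88

Width = max x − min x = 11 − (-12) = 23.
Height = max y − min y = 12 − (-9) = 21.
Perimeter = 2(23 + 21) = 88.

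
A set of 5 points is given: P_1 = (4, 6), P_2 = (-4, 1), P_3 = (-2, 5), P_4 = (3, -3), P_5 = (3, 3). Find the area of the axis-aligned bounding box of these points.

72

x ranges over [-4, 4], width 8.
y ranges over [-3, 6], height 9.
Area = 8 × 9 = 72.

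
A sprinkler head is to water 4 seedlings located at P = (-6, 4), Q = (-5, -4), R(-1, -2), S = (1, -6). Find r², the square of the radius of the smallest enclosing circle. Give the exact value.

The minimum enclosing circle of a finite set is fixed by two of the points (as a diameter) or three (as a circumcircle).
The farthest pair is P–S with squared distance 149. The circle on this segment as diameter has centre (-2.5, -1) and r² = 149/4 = 37.25.
Check Q: distance² to centre = 15.25 ≤ 37.25, so it lies inside.
All remaining points lie in this disk, and no smaller disk contains both endpoints, so this is the minimum enclosing circle.

37.25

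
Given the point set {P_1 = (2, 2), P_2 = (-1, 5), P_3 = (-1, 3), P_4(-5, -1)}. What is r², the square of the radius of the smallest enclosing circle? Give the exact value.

The minimum enclosing circle of a finite set is fixed by two of the points (as a diameter) or three (as a circumcircle).
The minimum enclosing circle is determined by three boundary points: P_1, P_2, P_4.
Their circumcentre is (-1.8, 1.2) with r² = 15.08.
The farthest remaining point P_3 is at distance² 3.88 ≤ 15.08.

15.08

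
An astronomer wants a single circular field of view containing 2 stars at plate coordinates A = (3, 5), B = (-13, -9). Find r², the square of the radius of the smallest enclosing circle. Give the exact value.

113

The smallest circle enclosing two points has them as diameter endpoints.
Centre = midpoint = (-5, -2); r² = |AB|²/4 = 452/4 = 113.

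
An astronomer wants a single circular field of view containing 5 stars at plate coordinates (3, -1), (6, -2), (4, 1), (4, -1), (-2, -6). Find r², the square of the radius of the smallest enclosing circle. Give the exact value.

The minimum enclosing circle of a finite set is fixed by two of the points (as a diameter) or three (as a circumcircle).
The minimum enclosing circle is determined by three boundary points: (6, -2), (4, 1), (-2, -6).
Their circumcentre is (1.4375, -2.875) with r² = 21.58203125.
The farthest remaining point (4, -1) is at distance² 10.08203125 ≤ 21.58203125.

21.58203125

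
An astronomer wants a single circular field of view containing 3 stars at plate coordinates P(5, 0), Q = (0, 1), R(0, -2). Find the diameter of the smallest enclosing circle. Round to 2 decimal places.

5.49

Side lengths²: PQ² = 26, PR² = 29, QR² = 9.
Since PR² = 29 < 26 + 9 = 35, the triangle is acute, so the smallest enclosing circle is the circumcircle.
Circumcentre = (2.3, -0.5), r² = 7.54.
Diameter = 2r = 2√(7.54) ≈ 5.49.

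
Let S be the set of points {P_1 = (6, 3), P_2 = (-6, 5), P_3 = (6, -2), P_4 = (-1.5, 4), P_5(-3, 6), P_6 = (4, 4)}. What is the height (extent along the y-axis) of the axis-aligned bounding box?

max y = 6, min y = -2, so height = 8.

8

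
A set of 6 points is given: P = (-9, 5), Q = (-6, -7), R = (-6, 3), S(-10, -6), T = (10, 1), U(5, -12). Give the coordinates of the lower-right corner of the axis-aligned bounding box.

x-range [-10, 10], y-range [-12, 5].
The lower-right corner is (10, -12).

(10, -12)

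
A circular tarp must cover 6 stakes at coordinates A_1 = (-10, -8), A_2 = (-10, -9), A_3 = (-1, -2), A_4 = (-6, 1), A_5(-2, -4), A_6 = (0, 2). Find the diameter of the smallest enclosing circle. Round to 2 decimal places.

The minimum enclosing circle of a finite set is fixed by two of the points (as a diameter) or three (as a circumcircle).
The farthest pair is A_2–A_6 with squared distance 221. The circle on this segment as diameter has centre (-5, -3.5) and r² = 221/4 = 55.25.
Check A_1: distance² to centre = 45.25 ≤ 55.25, so it lies inside.
All remaining points lie in this disk, and no smaller disk contains both endpoints, so this is the minimum enclosing circle.
Diameter = 2r = 2√(55.25) ≈ 14.87.

14.87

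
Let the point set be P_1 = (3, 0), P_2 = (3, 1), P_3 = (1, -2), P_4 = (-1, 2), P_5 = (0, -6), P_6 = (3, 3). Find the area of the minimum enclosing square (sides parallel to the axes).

The bounding box has width 4 and height 9.
An axis-aligned square enclosing the set must have side ≥ max(width, height).
So the minimum side is max(4, 9) = 9.
Area = 9² = 81.

81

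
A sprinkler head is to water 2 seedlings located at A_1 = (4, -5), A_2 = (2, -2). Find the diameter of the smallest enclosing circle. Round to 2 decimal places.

The smallest circle enclosing two points has them as diameter endpoints.
Centre = midpoint = (3, -3.5); r² = |A_1A_2|²/4 = 13/4 = 3.25.
Diameter = 2r = 2√(3.25) ≈ 3.61.

3.61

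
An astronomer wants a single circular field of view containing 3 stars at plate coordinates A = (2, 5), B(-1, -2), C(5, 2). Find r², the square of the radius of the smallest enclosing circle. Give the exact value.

Side lengths²: AB² = 58, AC² = 18, BC² = 52.
Since AB² = 58 < 52 + 18 = 70, the triangle is acute, so the smallest enclosing circle is the circumcircle.
Circumcentre = (1.2, 1.2), r² = 15.08.

15.08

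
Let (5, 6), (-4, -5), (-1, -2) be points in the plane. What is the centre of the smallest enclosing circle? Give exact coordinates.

(0.5, 0.5)

Call the three points A, B, C in the order given.
Side lengths²: AB² = 202, AC² = 100, BC² = 18.
Since AB² = 202 ≥ 100 + 18 = 118, the angle opposite AB is not acute, so the smallest enclosing circle has AB as diameter.
Centre = midpoint of AB = (0.5, 0.5), r² = 202/4 = 50.5.
Centre = (0.5, 0.5).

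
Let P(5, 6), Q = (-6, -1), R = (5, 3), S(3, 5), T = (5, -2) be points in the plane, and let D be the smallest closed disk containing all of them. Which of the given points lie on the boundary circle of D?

P, Q, T

The minimum enclosing circle of a finite set is fixed by two of the points (as a diameter) or three (as a circumcircle).
The minimum enclosing circle is determined by three boundary points: P, Q, T.
Their circumcentre is (-2/11, 2) with r² = 5185/121.
The farthest remaining point R is at distance² 3370/121 ≤ 5185/121.
The points at distance exactly r from the centre are P, Q, T — 3 points.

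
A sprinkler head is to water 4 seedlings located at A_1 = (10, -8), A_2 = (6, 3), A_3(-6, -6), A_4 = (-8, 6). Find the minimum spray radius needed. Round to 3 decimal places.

A smallest enclosing disk is always determined by at most three of the input points on its boundary.
The farthest pair is A_1–A_4 with squared distance 520. The circle on this segment as diameter has centre (1, -1) and r² = 520/4 = 130.
Check A_2: distance² to centre = 41 ≤ 130, so it lies inside.
All remaining points lie in this disk, and no smaller disk contains both endpoints, so this is the minimum enclosing circle.
r = √130 ≈ 11.402.

11.402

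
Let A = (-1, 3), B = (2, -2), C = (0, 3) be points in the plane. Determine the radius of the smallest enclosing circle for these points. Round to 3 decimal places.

Side lengths²: AB² = 34, AC² = 1, BC² = 29.
Since AB² = 34 ≥ 29 + 1 = 30, the angle opposite AB is not acute, so the smallest enclosing circle has AB as diameter.
Centre = midpoint of AB = (0.5, 0.5), r² = 34/4 = 8.5.
r = √(8.5) ≈ 2.915.

2.915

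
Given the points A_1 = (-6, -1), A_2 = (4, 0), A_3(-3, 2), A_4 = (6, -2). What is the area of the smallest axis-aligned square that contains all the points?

144

The bounding box has width 12 and height 4.
An axis-aligned square enclosing the set must have side ≥ max(width, height).
So the minimum side is max(12, 4) = 12.
Area = 12² = 144.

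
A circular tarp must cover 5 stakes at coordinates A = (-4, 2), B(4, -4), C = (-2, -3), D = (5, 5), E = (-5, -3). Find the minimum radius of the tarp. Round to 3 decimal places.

The farthest pair is D–E with squared distance 164. The circle on this segment as diameter has centre (0, 1) and r² = 164/4 = 41.
Check A: distance² to centre = 17 ≤ 41, so it lies inside.
All remaining points lie in this disk, and no smaller disk contains both endpoints, so this is the minimum enclosing circle.
r = √41 ≈ 6.403.

6.403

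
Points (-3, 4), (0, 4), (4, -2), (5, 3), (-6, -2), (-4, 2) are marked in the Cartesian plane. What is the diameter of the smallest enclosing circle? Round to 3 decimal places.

By Welzl's lemma the MEC is supported by two points (diametrically opposite) or three points (on a circumcircle).
The farthest pair is (5, 3)–(-6, -2) with squared distance 146. The circle on this segment as diameter has centre (-0.5, 0.5) and r² = 146/4 = 36.5.
Check (-3, 4): distance² to centre = 18.5 ≤ 36.5, so it lies inside.
All remaining points lie in this disk, and no smaller disk contains both endpoints, so this is the minimum enclosing circle.
Diameter = 2r = 2√(36.5) ≈ 12.083.

12.083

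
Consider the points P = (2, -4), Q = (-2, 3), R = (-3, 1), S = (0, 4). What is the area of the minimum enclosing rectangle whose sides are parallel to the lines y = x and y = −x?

33

In coordinates u = x + y, v = x − y the rectangle is axis-aligned; the map (x,y)→(u,v) scales areas by 2.
u-values: -2, 1, -2, 4; range = 4 − (-2) = 6.
v-values: 6, -5, -4, -4; range = 6 − (-5) = 11.
Area = (6 × 11) / 2 = 33.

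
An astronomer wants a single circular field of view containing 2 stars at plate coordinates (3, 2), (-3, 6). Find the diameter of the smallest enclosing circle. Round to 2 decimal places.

The smallest circle enclosing two points has them as diameter endpoints.
Centre = midpoint = (0, 4); r² = |(3, 2)−(-3, 6)|²/4 = 52/4 = 13.
Diameter = 2r = 2√13 ≈ 7.21.

7.21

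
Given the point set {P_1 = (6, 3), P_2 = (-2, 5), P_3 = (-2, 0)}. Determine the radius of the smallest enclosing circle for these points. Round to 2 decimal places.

Side lengths²: P_1P_2² = 68, P_1P_3² = 73, P_2P_3² = 25.
Since P_1P_3² = 73 < 68 + 25 = 93, the triangle is acute, so the smallest enclosing circle is the circumcircle.
Circumcentre = (1.625, 2.5), r² = 19.390625.
r = √(19.390625) ≈ 4.40.

4.40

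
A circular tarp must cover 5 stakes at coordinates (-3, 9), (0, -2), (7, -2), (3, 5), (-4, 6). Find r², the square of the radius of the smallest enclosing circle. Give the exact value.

55.25

By Welzl's lemma the MEC is supported by two points (diametrically opposite) or three points (on a circumcircle).
The farthest pair is (-3, 9)–(7, -2) with squared distance 221. The circle on this segment as diameter has centre (2, 3.5) and r² = 221/4 = 55.25.
Check (0, -2): distance² to centre = 34.25 ≤ 55.25, so it lies inside.
All remaining points lie in this disk, and no smaller disk contains both endpoints, so this is the minimum enclosing circle.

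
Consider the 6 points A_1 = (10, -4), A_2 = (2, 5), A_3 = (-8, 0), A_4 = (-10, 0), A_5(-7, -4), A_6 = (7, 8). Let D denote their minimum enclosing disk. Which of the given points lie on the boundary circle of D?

A_1, A_4, A_6

The minimum enclosing circle is determined by three boundary points: A_1, A_4, A_6.
Their circumcentre is (15/38, -1/38) with r² = 78013/722.
The farthest remaining point A_3 is at distance² 50881/722 ≤ 78013/722.
The points at distance exactly r from the centre are A_1, A_4, A_6 — 3 points.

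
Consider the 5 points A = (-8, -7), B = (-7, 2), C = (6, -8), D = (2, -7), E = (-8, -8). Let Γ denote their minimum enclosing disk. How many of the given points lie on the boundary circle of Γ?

3

A smallest enclosing disk is always determined by at most three of the input points on its boundary.
The minimum enclosing circle is determined by three boundary points: B, C, E.
Their circumcentre is (-1, -3.65) with r² = 67.9225.
The farthest remaining point A is at distance² 60.2225 ≤ 67.9225.
The points at distance exactly r from the centre are B, C, E — 3 points.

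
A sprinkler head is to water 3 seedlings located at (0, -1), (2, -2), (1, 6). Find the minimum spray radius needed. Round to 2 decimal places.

4.03

Call the three points A, B, C in the order given.
Side lengths²: AB² = 5, AC² = 50, BC² = 65.
Since BC² = 65 ≥ 50 + 5 = 55, the angle opposite BC is not acute, so the smallest enclosing circle has BC as diameter.
Centre = midpoint of BC = (1.5, 2), r² = 65/4 = 16.25.
r = √(16.25) ≈ 4.03.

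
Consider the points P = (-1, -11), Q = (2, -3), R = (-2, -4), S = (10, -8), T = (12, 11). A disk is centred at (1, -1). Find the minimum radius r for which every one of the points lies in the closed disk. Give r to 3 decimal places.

16.279

The required radius is the distance from (1, -1) to the farthest point.
Squared distances: 104, 5, 18, 130, 265.
Maximum is 265, attained at T.
r = √265 ≈ 16.279.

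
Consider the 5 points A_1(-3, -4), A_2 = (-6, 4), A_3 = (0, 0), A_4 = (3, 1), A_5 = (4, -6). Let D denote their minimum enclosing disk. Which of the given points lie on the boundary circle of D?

A_2, A_5

The minimum enclosing circle of a finite set is fixed by two of the points (as a diameter) or three (as a circumcircle).
The farthest pair is A_2–A_5 with squared distance 200. The circle on this segment as diameter has centre (-1, -1) and r² = 200/4 = 50.
Check A_1: distance² to centre = 13 ≤ 50, so it lies inside.
All remaining points lie in this disk, and no smaller disk contains both endpoints, so this is the minimum enclosing circle.
The points at distance exactly r from the centre are A_2, A_5 — 2 points.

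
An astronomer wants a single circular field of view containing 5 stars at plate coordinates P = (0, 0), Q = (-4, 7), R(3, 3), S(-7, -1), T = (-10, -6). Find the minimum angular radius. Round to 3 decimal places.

7.936

The minimum enclosing circle is determined by three boundary points: Q, R, T.
Their circumcentre is (-179/46, -43/46) with r² = 66625/1058.
The farthest remaining point P is at distance² 16945/1058 ≤ 66625/1058.
r = √(66625/1058) ≈ 7.936.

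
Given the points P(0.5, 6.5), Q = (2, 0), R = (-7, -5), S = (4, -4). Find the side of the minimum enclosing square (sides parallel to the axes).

11.5

The bounding box has width 11 and height 11.5.
An axis-aligned square enclosing the set must have side ≥ max(width, height).
So the minimum side is max(11, 11.5) = 11.5.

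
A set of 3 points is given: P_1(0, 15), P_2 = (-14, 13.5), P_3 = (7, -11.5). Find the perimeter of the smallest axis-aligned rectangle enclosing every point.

Width = max x − min x = 7 − (-14) = 21.
Height = max y − min y = 15 − (-11.5) = 26.5.
Perimeter = 2(21 + 26.5) = 95.

95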